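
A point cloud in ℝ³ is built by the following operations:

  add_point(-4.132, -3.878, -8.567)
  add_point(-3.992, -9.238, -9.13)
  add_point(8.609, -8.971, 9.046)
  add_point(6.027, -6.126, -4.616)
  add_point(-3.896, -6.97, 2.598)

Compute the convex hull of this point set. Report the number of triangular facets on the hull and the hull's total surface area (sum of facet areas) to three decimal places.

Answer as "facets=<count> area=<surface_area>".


Extreme-point indices: [0, 1, 2, 3, 4] — 5 of 5 on the boundary.

Triangle areas on the boundary:
  f1: (p3, p2, p0) → 66.0459
  f2: (p3, p1, p0) → 29.4699
  f3: (p3, p1, p2) → 70.8534
  f4: (p4, p2, p0) → 71.6505
  f5: (p4, p1, p0) → 30.8071
  f6: (p4, p1, p2) → 76.8015
Σ area = 345.628

Euler: V−E+F = 5−9+6 = 2.

facets=6 area=345.628


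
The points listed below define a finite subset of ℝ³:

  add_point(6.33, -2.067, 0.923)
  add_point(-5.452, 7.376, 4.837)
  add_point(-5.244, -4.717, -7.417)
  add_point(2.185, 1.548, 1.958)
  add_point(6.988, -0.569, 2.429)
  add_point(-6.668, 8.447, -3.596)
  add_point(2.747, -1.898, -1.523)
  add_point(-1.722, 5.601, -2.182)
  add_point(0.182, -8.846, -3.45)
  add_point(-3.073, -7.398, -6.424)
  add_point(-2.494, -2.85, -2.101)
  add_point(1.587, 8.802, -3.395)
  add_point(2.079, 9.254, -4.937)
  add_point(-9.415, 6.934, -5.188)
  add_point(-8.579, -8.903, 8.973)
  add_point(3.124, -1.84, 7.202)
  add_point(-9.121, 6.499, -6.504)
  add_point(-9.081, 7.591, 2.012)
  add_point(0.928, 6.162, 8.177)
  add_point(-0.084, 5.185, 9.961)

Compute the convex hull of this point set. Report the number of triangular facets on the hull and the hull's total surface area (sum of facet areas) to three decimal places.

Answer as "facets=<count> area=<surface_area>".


facets=26 area=981.455

Points on the hull: [0, 1, 2, 4, 5, 8, 9, 12, 13, 14, 15, 16, 17, 18, 19] (15 of 20).

Area of each hull facet:
  f1: (p17, p14, p13) → 61.7375
  f2: (p17, p19, p14) → 97.7007
  f3: (p15, p19, p4) → 24.3320
  f4: (p15, p19, p14) → 56.4035
  f5: (p8, p9, p14) → 35.0157
  f6: (p8, p15, p14) → 84.1049
  f7: (p8, p12, p9) → 40.5665
  f8: (p18, p19, p4) → 11.1541
  f9: (p18, p12, p4) → 65.6781
  f10: (p16, p14, p13) → 13.9213
  f11: (p5, p17, p13) → 10.8293
  f12: (p5, p17, p12) → 23.1373
  f13: (p5, p16, p13) → 2.2938
  f14: (p5, p16, p12) → 16.4054
  f15: (p0, p15, p4) → 6.8366
  f16: (p0, p8, p15) → 35.4698
  f17: (p0, p12, p4) → 14.7009
  f18: (p0, p8, p12) → 66.9938
  f19: (p1, p17, p12) → 28.7289
  f20: (p1, p18, p12) → 45.0994
  f21: (p1, p17, p19) → 4.5786
  f22: (p1, p18, p19) → 8.2885
  f23: (p2, p12, p9) → 27.0237
  f24: (p2, p16, p12) → 69.0476
  f25: (p2, p9, p14) → 29.2432
  f26: (p2, p16, p14) → 102.1642
Σ area = 981.455

Euler characteristic 15−39+26 = 2 ✓


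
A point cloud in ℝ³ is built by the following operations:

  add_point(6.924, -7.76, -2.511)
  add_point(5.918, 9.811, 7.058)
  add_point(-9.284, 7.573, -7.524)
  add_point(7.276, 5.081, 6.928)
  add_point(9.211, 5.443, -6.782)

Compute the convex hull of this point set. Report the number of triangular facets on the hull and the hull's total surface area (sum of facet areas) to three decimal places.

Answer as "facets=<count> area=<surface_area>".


facets=6 area=611.094

Extreme-point indices: [0, 1, 2, 3, 4] — 5 of 5 on the boundary.

Facet areas (half cross-product norm):
  f1: (p0, p4, p2) → 130.9031
  f2: (p1, p4, p2) → 135.3614
  f3: (p3, p0, p2) → 167.4692
  f4: (p3, p1, p2) → 51.9813
  f5: (p3, p0, p4) → 91.3135
  f6: (p3, p1, p4) → 34.0652
Σ area = 611.094

Check V−E+F: 5 − 9 + 6 = 2.


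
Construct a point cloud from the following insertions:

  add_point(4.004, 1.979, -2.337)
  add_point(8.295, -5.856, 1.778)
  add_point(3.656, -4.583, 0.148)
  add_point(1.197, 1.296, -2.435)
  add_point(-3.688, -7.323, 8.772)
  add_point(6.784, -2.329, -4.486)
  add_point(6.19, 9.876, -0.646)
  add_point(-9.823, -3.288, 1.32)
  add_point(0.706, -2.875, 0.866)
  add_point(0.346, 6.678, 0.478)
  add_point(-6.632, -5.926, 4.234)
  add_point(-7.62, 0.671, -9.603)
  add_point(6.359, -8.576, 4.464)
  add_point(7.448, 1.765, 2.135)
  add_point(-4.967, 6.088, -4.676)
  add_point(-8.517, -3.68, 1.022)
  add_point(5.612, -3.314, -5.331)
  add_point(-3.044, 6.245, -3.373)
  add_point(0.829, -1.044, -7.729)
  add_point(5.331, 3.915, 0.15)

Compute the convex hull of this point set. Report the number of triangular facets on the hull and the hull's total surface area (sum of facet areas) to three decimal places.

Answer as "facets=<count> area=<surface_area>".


facets=22 area=812.880

13 of the 20 inputs are extreme points: [1, 4, 5, 6, 7, 9, 10, 11, 12, 13, 14, 16, 18].

Per-facet area ½‖(b−a)×(c−a)‖:
  f1: (p14, p11, p7) → 44.0982
  f2: (p14, p11, p6) → 33.5768
  f3: (p5, p6, p1) → 45.9814
  f4: (p9, p4, p7) → 74.1855
  f5: (p9, p4, p6) → 41.2215
  f6: (p9, p14, p7) → 45.0825
  f7: (p9, p14, p6) → 21.0950
  f8: (p13, p6, p1) → 12.2020
  f9: (p13, p4, p6) → 56.3826
  f10: (p10, p11, p7) → 24.1990
  f11: (p10, p4, p7) → 5.2008
  f12: (p18, p11, p6) → 58.8151
  f13: (p18, p5, p6) → 44.0694
  f14: (p12, p13, p1) → 13.7223
  f15: (p12, p13, p4) → 58.4870
  f16: (p12, p10, p4) → 30.1668
  f17: (p12, p10, p11) → 100.4604
  f18: (p16, p18, p11) → 7.8761
  f19: (p16, p12, p11) → 71.9328
  f20: (p16, p18, p5) → 4.3063
  f21: (p16, p5, p1) → 6.1667
  f22: (p16, p12, p1) → 13.6519
Σ area = 812.880

Euler: V−E+F = 13−33+22 = 2.


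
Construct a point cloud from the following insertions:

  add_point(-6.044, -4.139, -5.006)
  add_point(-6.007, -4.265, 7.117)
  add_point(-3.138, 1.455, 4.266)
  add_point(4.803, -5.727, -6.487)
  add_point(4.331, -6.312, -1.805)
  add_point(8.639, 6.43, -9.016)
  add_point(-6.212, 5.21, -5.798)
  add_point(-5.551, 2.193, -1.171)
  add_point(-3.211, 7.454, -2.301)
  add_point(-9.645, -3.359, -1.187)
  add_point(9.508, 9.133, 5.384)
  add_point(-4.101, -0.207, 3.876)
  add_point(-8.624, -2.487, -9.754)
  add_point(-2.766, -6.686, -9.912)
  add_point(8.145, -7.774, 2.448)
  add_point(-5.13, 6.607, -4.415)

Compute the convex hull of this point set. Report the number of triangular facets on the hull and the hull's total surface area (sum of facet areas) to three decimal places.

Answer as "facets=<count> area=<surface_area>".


12 of the 16 inputs are extreme points: [1, 2, 3, 5, 6, 8, 9, 10, 12, 13, 14, 15].

Area of each hull facet:
  f1: (p1, p14, p10) → 129.0033
  f2: (p1, p13, p9) → 47.9426
  f3: (p1, p13, p14) → 116.0659
  f4: (p3, p13, p14) → 30.6140
  f5: (p12, p13, p9) → 31.2036
  f6: (p12, p6, p9) → 36.9401
  f7: (p5, p3, p13) → 51.9305
  f8: (p5, p12, p13) → 62.4668
  f9: (p5, p12, p6) → 66.5245
  f10: (p5, p8, p10) → 89.7760
  f11: (p5, p14, p10) → 118.1997
  f12: (p5, p3, p14) → 60.9857
  f13: (p2, p1, p10) → 34.9008
  f14: (p2, p8, p10) → 63.2206
  f15: (p2, p8, p1) → 16.5246
  f16: (p15, p6, p9) → 10.6002
  f17: (p15, p1, p9) → 51.0524
  f18: (p15, p8, p1) → 22.6533
  f19: (p15, p5, p6) → 15.7530
  f20: (p15, p5, p8) → 19.9729
Σ area = 1076.331

Euler characteristic 12−30+20 = 2 ✓

facets=20 area=1076.331


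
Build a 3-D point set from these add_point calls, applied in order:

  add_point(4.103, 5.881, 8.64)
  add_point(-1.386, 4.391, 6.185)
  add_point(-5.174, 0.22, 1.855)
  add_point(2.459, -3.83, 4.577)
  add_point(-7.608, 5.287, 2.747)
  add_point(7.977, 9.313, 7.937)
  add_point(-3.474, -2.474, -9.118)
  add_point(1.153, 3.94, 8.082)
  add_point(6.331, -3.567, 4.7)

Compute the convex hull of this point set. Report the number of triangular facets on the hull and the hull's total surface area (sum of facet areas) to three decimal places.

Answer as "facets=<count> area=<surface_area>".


facets=12 area=504.438

Extreme-point indices: [0, 2, 3, 4, 5, 6, 7, 8] — 8 of 9 on the boundary.

Per-facet area ½‖(b−a)×(c−a)‖:
  f1: (p6, p5, p4) → 124.0752
  f2: (p8, p6, p5) → 111.1695
  f3: (p8, p6, p3) → 26.4367
  f4: (p7, p8, p3) → 16.6920
  f5: (p2, p6, p4) → 29.4482
  f6: (p2, p6, p3) → 51.6706
  f7: (p2, p7, p4) → 27.0190
  f8: (p2, p7, p3) → 35.6580
  f9: (p0, p8, p5) → 25.2591
  f10: (p0, p7, p8) → 17.3765
  f11: (p0, p5, p4) → 26.5834
  f12: (p0, p7, p4) → 13.0498
Σ area = 504.438

Check V−E+F: 8 − 18 + 12 = 2.


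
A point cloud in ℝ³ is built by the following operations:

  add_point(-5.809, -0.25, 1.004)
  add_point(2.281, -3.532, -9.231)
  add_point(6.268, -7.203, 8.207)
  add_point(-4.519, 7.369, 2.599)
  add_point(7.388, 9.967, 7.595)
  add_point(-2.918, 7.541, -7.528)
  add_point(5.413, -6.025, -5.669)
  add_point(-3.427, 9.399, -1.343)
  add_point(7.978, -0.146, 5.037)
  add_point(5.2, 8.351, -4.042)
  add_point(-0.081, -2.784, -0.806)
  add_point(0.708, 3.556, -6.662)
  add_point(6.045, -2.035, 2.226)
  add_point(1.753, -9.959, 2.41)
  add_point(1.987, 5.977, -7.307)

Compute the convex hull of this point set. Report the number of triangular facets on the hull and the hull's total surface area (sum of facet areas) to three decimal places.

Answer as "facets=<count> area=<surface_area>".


facets=20 area=881.306

Hull vertices (12/15): indices [0, 1, 2, 3, 4, 5, 6, 7, 8, 9, 13, 14].

Area of each hull facet:
  f1: (p5, p1, p0) → 67.8646
  f2: (p2, p4, p8) → 27.2841
  f3: (p3, p5, p0) → 39.9470
  f4: (p3, p2, p0) → 60.5169
  f5: (p3, p2, p4) → 110.0175
  f6: (p9, p4, p8) → 58.2708
  f7: (p13, p1, p0) → 73.4509
  f8: (p13, p2, p0) → 47.9779
  f9: (p6, p2, p8) → 49.0797
  f10: (p6, p9, p8) → 74.7171
  f11: (p6, p9, p1) → 35.5953
  f12: (p6, p13, p1) → 22.1780
  f13: (p6, p13, p2) → 36.8065
  f14: (p7, p3, p4) → 30.0651
  f15: (p7, p3, p5) → 10.3335
  f16: (p7, p9, p4) → 53.9077
  f17: (p7, p9, p5) → 27.1322
  f18: (p14, p5, p1) → 23.7127
  f19: (p14, p9, p1) → 20.7891
  f20: (p14, p9, p5) → 11.6600
Σ area = 881.306

Euler characteristic 12−30+20 = 2 ✓


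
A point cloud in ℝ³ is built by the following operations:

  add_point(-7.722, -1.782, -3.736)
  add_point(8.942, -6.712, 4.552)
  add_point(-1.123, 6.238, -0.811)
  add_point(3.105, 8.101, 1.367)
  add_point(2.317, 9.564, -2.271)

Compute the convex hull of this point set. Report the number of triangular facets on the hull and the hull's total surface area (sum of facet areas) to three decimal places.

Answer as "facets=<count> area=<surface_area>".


Points on the hull: [0, 1, 2, 3, 4] (5 of 5).

Facet areas (half cross-product norm):
  f1: (p4, p1, p0) → 132.8734
  f2: (p2, p4, p0) → 14.8269
  f3: (p3, p1, p0) → 121.4898
  f4: (p3, p2, p0) → 12.4062
  f5: (p3, p4, p1) → 26.3820
  f6: (p3, p2, p4) → 9.2817
Σ area = 317.260

Euler characteristic 5−9+6 = 2 ✓

facets=6 area=317.260


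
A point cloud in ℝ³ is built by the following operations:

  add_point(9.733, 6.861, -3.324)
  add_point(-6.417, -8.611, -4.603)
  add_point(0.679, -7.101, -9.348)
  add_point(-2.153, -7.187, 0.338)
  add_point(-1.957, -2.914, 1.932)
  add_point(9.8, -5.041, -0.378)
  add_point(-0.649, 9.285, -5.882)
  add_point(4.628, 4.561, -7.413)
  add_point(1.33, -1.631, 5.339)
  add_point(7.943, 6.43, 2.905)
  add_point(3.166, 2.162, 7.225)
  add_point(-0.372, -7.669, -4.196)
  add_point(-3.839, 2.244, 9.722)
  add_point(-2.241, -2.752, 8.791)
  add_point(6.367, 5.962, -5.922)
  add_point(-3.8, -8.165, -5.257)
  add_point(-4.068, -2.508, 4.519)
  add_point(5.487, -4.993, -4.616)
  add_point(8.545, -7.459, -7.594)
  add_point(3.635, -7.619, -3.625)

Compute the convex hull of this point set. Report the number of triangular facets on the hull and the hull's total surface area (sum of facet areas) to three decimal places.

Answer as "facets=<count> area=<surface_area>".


facets=24 area=942.835

Points on the hull: [0, 1, 2, 3, 5, 6, 7, 9, 10, 12, 13, 14, 18, 19] (14 of 20).

Area of each hull facet:
  f1: (p12, p6, p1) → 142.0264
  f2: (p9, p12, p6) → 88.6300
  f3: (p13, p12, p1) → 36.5062
  f4: (p19, p18, p1) → 22.5019
  f5: (p19, p18, p5) → 21.7079
  f6: (p2, p6, p1) → 72.8207
  f7: (p2, p18, p1) → 25.9128
  f8: (p0, p9, p6) → 35.5981
  f9: (p0, p9, p5) → 38.0697
  f10: (p0, p18, p5) → 47.1403
  f11: (p10, p9, p12) → 18.5391
  f12: (p10, p13, p12) → 18.5457
  f13: (p10, p9, p5) → 44.8150
  f14: (p10, p13, p5) → 45.9036
  f15: (p3, p13, p5) → 58.0533
  f16: (p3, p19, p5) → 23.7453
  f17: (p3, p13, p1) → 21.1577
  f18: (p3, p19, p1) → 23.3664
  f19: (p7, p2, p6) → 41.1446
  f20: (p7, p2, p18) → 47.9385
  f21: (p14, p0, p18) → 29.4199
  f22: (p14, p7, p18) → 16.1749
  f23: (p14, p0, p6) → 13.3891
  f24: (p14, p7, p6) → 9.7275
Σ area = 942.835

Check V−E+F: 14 − 36 + 24 = 2.


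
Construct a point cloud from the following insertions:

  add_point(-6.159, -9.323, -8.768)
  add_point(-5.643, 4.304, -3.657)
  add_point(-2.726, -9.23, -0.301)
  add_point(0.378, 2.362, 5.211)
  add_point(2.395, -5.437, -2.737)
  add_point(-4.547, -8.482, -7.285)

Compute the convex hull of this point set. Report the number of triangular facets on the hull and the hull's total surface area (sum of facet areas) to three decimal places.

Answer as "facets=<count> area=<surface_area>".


facets=6 area=326.447

Hull vertices (5/6): indices [0, 1, 2, 3, 4].

Facet areas (half cross-product norm):
  f1: (p1, p4, p0) → 68.2956
  f2: (p3, p1, p4) → 57.7301
  f3: (p2, p4, p0) → 31.1391
  f4: (p2, p3, p4) → 38.6030
  f5: (p2, p1, p0) → 62.3713
  f6: (p2, p3, p1) → 68.3081
Σ area = 326.447

Euler: V−E+F = 5−9+6 = 2.


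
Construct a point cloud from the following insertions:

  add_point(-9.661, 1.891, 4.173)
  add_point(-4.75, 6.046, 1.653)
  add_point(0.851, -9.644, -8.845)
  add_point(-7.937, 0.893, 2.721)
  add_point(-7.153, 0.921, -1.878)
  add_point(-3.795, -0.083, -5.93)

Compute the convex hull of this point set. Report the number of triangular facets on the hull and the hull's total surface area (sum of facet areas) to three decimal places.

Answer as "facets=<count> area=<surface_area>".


facets=8 area=195.091

Hull vertices (6/6): indices [0, 1, 2, 3, 4, 5].

Per-facet area ½‖(b−a)×(c−a)‖:
  f1: (p3, p2, p0) → 6.2035
  f2: (p3, p1, p0) → 7.5230
  f3: (p3, p1, p2) → 54.7606
  f4: (p5, p1, p2) → 33.2114
  f5: (p4, p2, p0) → 33.8301
  f6: (p4, p5, p2) → 23.0074
  f7: (p4, p1, p0) → 19.6148
  f8: (p4, p5, p1) → 16.9405
Σ area = 195.091

Euler characteristic 6−12+8 = 2 ✓


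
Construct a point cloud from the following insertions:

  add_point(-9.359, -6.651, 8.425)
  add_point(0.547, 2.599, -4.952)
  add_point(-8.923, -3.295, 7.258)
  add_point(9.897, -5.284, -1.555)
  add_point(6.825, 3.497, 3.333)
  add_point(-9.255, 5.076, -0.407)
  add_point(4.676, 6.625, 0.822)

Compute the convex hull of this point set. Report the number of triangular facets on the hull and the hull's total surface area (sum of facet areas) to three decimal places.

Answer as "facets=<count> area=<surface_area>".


Extreme-point indices: [0, 1, 2, 3, 4, 5, 6] — 7 of 7 on the boundary.

Per-facet area ½‖(b−a)×(c−a)‖:
  f1: (p1, p3, p0) → 120.1660
  f2: (p1, p6, p3) → 50.0688
  f3: (p5, p1, p0) → 81.1430
  f4: (p5, p1, p6) → 45.1793
  f5: (p4, p3, p0) → 103.6237
  f6: (p4, p6, p3) → 21.2829
  f7: (p2, p5, p0) → 8.5317
  f8: (p2, p5, p6) → 79.8842
  f9: (p2, p4, p0) → 26.4301
  f10: (p2, p4, p6) → 40.0071
Σ area = 576.317

Euler characteristic 7−15+10 = 2 ✓

facets=10 area=576.317


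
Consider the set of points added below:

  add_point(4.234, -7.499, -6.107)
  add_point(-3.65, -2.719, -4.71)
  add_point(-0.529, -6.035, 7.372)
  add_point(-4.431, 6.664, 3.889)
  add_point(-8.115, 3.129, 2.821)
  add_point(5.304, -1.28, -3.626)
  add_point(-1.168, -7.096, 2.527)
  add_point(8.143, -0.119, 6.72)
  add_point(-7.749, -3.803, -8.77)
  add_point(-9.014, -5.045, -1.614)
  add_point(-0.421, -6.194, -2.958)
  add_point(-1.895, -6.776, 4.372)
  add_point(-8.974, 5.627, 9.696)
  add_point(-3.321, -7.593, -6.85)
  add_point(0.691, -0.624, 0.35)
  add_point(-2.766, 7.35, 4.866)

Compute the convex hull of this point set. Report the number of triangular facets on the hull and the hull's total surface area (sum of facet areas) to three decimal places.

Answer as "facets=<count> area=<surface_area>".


Hull vertices (13/16): indices [0, 2, 3, 4, 5, 6, 7, 8, 9, 11, 12, 13, 15].

Per-facet area ½‖(b−a)×(c−a)‖:
  f1: (p8, p12, p9) → 46.2842
  f2: (p2, p12, p9) → 84.8775
  f3: (p2, p12, p7) → 76.6481
  f4: (p2, p0, p7) → 72.6799
  f5: (p15, p12, p7) → 48.6033
  f6: (p13, p8, p9) → 21.6895
  f7: (p13, p0, p8) → 15.6417
  f8: (p3, p15, p12) → 7.5152
  f9: (p3, p15, p8) → 11.7266
  f10: (p5, p0, p8) → 43.4260
  f11: (p5, p15, p8) → 101.7738
  f12: (p5, p0, p7) → 31.8713
  f13: (p5, p15, p7) → 68.9814
  f14: (p6, p2, p0) → 16.5232
  f15: (p6, p13, p0) → 34.6683
  f16: (p4, p8, p12) → 10.3751
  f17: (p4, p3, p12) → 18.0740
  f18: (p4, p3, p8) → 30.4296
  f19: (p11, p2, p9) → 9.0110
  f20: (p11, p6, p2) → 2.4094
  f21: (p11, p13, p9) → 37.9183
  f22: (p11, p6, p13) → 5.5194
Σ area = 796.647

Euler: V−E+F = 13−33+22 = 2.

facets=22 area=796.647


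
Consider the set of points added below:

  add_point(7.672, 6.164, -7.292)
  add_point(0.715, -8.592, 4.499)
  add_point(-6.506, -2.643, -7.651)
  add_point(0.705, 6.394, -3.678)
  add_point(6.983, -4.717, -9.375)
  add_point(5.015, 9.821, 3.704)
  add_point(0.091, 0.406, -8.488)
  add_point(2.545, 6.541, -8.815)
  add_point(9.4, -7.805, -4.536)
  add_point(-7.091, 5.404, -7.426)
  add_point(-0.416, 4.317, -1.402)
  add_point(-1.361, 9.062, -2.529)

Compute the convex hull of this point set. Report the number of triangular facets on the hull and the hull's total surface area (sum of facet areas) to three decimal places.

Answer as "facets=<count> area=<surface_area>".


facets=14 area=822.541

Extreme-point indices: [0, 1, 2, 4, 5, 7, 8, 9, 11] — 9 of 12 on the boundary.

Area of each hull facet:
  f1: (p1, p5, p8) → 115.0993
  f2: (p0, p5, p8) → 84.3106
  f3: (p2, p1, p9) → 56.7519
  f4: (p2, p1, p8) → 92.7389
  f5: (p11, p0, p5) → 45.7234
  f6: (p11, p1, p9) → 79.5503
  f7: (p11, p1, p5) → 82.6948
  f8: (p4, p0, p8) → 32.7951
  f9: (p4, p2, p8) → 40.0014
  f10: (p7, p4, p0) → 29.7289
  f11: (p7, p11, p9) → 31.5442
  f12: (p7, p11, p0) → 20.1694
  f13: (p7, p2, p9) → 39.5245
  f14: (p7, p4, p2) → 71.9085
Σ area = 822.541

Euler: V−E+F = 9−21+14 = 2.


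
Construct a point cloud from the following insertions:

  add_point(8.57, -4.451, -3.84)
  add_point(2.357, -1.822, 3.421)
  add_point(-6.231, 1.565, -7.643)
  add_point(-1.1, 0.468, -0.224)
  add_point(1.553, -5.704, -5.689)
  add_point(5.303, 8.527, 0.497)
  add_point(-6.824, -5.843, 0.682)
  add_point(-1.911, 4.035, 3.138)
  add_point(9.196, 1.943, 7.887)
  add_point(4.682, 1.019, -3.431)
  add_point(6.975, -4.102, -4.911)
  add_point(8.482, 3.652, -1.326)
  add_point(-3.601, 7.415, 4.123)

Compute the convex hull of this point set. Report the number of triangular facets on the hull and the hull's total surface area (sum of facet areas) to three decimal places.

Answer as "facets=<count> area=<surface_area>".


Points on the hull: [0, 2, 4, 5, 6, 8, 10, 11, 12] (9 of 13).

Area of each hull facet:
  f1: (p0, p8, p6) → 106.2820
  f2: (p12, p8, p6) → 101.0233
  f3: (p12, p5, p8) → 51.4656
  f4: (p12, p2, p6) → 69.9089
  f5: (p12, p2, p5) → 64.5329
  f6: (p4, p2, p6) → 50.7721
  f7: (p4, p0, p6) → 30.7486
  f8: (p11, p5, p8) → 28.4882
  f9: (p11, p0, p8) → 39.5965
  f10: (p11, p2, p5) → 47.6151
  f11: (p10, p4, p2) → 26.4082
  f12: (p10, p4, p0) → 3.3383
  f13: (p10, p11, p2) → 63.0443
  f14: (p10, p11, p0) → 8.2825
Σ area = 691.507

Euler characteristic 9−21+14 = 2 ✓

facets=14 area=691.507


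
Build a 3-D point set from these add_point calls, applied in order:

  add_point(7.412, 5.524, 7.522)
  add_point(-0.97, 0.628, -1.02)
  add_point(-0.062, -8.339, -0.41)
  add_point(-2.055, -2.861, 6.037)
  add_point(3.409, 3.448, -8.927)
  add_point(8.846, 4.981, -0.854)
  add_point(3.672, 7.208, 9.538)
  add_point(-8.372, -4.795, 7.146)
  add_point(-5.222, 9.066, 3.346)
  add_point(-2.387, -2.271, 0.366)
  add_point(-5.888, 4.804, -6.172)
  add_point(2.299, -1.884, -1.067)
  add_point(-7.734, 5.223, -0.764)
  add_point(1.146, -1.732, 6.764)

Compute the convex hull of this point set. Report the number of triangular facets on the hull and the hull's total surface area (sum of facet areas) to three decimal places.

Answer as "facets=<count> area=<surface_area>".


facets=16 area=811.468

Hull vertices (10/14): indices [0, 2, 4, 5, 6, 7, 8, 10, 12, 13].

Triangle areas on the boundary:
  f1: (p4, p8, p5) → 72.8482
  f2: (p6, p8, p7) → 80.1881
  f3: (p6, p8, p5) → 64.5961
  f4: (p2, p4, p5) → 71.9167
  f5: (p10, p4, p8) → 49.5029
  f6: (p10, p2, p7) → 87.5016
  f7: (p10, p2, p4) → 70.4400
  f8: (p0, p6, p5) → 15.6364
  f9: (p0, p2, p5) → 68.0935
  f10: (p12, p8, p7) → 39.1930
  f11: (p12, p10, p7) → 30.7474
  f12: (p12, p10, p8) → 14.8150
  f13: (p13, p0, p2) → 36.1164
  f14: (p13, p2, p7) → 46.9807
  f15: (p13, p6, p7) → 41.4563
  f16: (p13, p0, p6) → 21.4359
Σ area = 811.468

Check V−E+F: 10 − 24 + 16 = 2.


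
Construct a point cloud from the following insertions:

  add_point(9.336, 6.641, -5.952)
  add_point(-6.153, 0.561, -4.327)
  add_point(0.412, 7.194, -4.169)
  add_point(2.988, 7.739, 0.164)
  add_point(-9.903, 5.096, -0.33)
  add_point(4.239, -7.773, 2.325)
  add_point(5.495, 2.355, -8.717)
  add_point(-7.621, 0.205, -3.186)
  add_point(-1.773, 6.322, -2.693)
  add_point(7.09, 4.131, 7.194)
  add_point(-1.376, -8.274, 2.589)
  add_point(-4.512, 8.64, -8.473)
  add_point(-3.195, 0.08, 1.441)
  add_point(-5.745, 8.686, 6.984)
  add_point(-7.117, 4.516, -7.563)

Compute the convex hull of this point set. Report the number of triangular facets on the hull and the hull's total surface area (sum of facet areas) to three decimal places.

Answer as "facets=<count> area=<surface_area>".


12 of the 15 inputs are extreme points: [0, 1, 3, 4, 5, 6, 7, 9, 10, 11, 13, 14].

Per-facet area ½‖(b−a)×(c−a)‖:
  f1: (p13, p10, p4) → 73.6139
  f2: (p13, p9, p10) → 103.6336
  f3: (p5, p9, p0) → 88.3047
  f4: (p5, p9, p10) → 35.7041
  f5: (p7, p10, p4) → 30.9816
  f6: (p7, p14, p4) → 18.4492
  f7: (p3, p9, p0) → 39.0058
  f8: (p3, p13, p9) → 49.3135
  f9: (p6, p5, p10) → 41.7557
  f10: (p6, p5, p0) → 47.1793
  f11: (p1, p7, p10) → 11.3658
  f12: (p1, p7, p14) → 4.5643
  f13: (p1, p6, p10) → 76.5370
  f14: (p1, p6, p14) → 32.3104
  f15: (p11, p3, p13) → 63.6936
  f16: (p11, p14, p4) → 18.4150
  f17: (p11, p13, p4) → 45.9197
  f18: (p11, p3, p0) → 50.9195
  f19: (p11, p6, p0) → 37.3436
  f20: (p11, p6, p14) → 29.3237
Σ area = 898.334

Check V−E+F: 12 − 30 + 20 = 2.

facets=20 area=898.334


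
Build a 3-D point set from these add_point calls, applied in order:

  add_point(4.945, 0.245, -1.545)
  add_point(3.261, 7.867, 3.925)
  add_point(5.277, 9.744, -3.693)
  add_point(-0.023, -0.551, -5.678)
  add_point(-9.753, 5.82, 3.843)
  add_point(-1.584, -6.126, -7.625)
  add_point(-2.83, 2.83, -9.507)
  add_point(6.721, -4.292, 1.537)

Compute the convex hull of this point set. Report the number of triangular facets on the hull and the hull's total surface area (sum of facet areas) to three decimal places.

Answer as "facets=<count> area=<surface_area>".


facets=8 area=605.048

Hull vertices (6/8): indices [1, 2, 4, 5, 6, 7].

Facet areas (half cross-product norm):
  f1: (p5, p7, p4) → 111.5650
  f2: (p5, p2, p7) → 92.4953
  f3: (p6, p2, p4) → 90.6337
  f4: (p6, p5, p4) → 70.6197
  f5: (p6, p5, p2) → 52.1939
  f6: (p1, p7, p4) → 84.1566
  f7: (p1, p2, p4) → 51.2879
  f8: (p1, p2, p7) → 52.0957
Σ area = 605.048

Euler characteristic 6−12+8 = 2 ✓


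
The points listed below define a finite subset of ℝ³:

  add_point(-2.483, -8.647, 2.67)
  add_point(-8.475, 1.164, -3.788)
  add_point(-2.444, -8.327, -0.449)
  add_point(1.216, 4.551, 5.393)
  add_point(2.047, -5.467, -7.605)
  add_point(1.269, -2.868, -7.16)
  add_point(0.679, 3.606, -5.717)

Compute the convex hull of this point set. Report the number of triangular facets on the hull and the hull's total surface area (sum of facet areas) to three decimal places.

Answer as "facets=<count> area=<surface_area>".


facets=10 area=385.530

7 of the 7 inputs are extreme points: [0, 1, 2, 3, 4, 5, 6].

Per-facet area ½‖(b−a)×(c−a)‖:
  f1: (p0, p3, p1) → 80.4685
  f2: (p0, p3, p4) → 80.0845
  f3: (p6, p3, p1) → 53.4954
  f4: (p6, p3, p4) → 50.2623
  f5: (p2, p4, p1) → 50.9249
  f6: (p2, p0, p1) → 17.1627
  f7: (p2, p0, p4) → 7.6516
  f8: (p5, p4, p1) → 11.6598
  f9: (p5, p6, p1) → 31.9650
  f10: (p5, p6, p4) → 1.8553
Σ area = 385.530

Euler: V−E+F = 7−15+10 = 2.


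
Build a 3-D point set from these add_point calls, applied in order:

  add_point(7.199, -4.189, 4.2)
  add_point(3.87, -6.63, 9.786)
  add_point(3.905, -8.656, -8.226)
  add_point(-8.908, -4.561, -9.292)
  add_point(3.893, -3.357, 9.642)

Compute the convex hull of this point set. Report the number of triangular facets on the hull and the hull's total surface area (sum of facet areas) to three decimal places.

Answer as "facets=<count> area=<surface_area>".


facets=6 area=367.602

Hull vertices (5/5): indices [0, 1, 2, 3, 4].

Area of each hull facet:
  f1: (p2, p0, p3) → 89.9192
  f2: (p1, p2, p3) → 122.1785
  f3: (p1, p2, p0) → 40.8505
  f4: (p4, p0, p3) → 66.6917
  f5: (p4, p1, p3) → 37.4840
  f6: (p4, p1, p0) → 10.4781
Σ area = 367.602

Check V−E+F: 5 − 9 + 6 = 2.


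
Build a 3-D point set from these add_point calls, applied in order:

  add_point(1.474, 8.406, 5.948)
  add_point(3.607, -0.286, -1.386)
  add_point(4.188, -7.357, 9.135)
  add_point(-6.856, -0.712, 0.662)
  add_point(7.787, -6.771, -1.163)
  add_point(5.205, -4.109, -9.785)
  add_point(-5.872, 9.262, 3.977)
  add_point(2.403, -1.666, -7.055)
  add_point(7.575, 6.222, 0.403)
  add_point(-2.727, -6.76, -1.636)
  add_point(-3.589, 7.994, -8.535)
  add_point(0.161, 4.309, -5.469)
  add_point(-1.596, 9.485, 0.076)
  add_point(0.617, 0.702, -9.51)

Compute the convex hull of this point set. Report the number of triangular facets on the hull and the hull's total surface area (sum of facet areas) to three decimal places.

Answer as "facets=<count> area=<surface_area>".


Extreme-point indices: [0, 2, 3, 4, 5, 6, 8, 9, 10, 12, 13] — 11 of 14 on the boundary.

Facet areas (half cross-product norm):
  f1: (p6, p2, p3) → 80.2599
  f2: (p8, p2, p4) → 71.3435
  f3: (p9, p2, p3) → 49.0332
  f4: (p9, p2, p4) → 55.0751
  f5: (p10, p6, p12) → 22.8242
  f6: (p10, p8, p12) → 42.8900
  f7: (p10, p6, p3) → 62.2783
  f8: (p10, p9, p3) → 49.3742
  f9: (p10, p9, p13) → 45.2407
  f10: (p5, p8, p4) → 60.4639
  f11: (p5, p9, p4) → 46.8533
  f12: (p5, p9, p13) → 36.6288
  f13: (p5, p10, p13) → 6.9462
  f14: (p5, p10, p8) → 93.5968
  f15: (p0, p6, p2) → 59.1720
  f16: (p0, p8, p2) → 67.5250
  f17: (p0, p6, p12) → 18.7867
  f18: (p0, p8, p12) → 28.0476
Σ area = 896.339

Check V−E+F: 11 − 27 + 18 = 2.

facets=18 area=896.339


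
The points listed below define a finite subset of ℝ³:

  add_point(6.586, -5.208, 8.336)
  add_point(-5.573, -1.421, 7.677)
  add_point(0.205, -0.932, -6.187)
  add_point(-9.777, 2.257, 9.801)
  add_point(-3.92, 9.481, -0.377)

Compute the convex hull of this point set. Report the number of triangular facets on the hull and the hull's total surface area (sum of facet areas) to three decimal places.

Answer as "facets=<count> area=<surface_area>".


facets=6 area=460.127

Points on the hull: [0, 1, 2, 3, 4] (5 of 5).

Facet areas (half cross-product norm):
  f1: (p4, p0, p3) → 121.1053
  f2: (p2, p4, p3) → 86.8856
  f3: (p2, p4, p0) → 103.4270
  f4: (p1, p0, p3) → 20.9569
  f5: (p1, p2, p3) → 36.6315
  f6: (p1, p2, p0) → 91.1209
Σ area = 460.127

Check V−E+F: 5 − 9 + 6 = 2.


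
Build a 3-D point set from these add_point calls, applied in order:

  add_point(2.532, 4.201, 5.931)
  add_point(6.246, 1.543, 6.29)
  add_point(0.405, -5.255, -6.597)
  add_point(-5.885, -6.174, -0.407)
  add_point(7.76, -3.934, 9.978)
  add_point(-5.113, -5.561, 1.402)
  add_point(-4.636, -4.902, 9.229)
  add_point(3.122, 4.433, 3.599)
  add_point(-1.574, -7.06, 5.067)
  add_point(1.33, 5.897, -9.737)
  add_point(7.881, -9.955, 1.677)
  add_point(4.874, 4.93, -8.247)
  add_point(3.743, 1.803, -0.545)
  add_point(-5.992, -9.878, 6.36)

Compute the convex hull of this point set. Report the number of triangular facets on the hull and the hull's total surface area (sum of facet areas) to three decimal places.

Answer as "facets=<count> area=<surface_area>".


facets=18 area=799.311

Extreme-point indices: [0, 1, 2, 3, 4, 6, 7, 9, 10, 11, 13] — 11 of 14 on the boundary.

Area of each hull facet:
  f1: (p4, p10, p13) → 72.2263
  f2: (p2, p10, p13) → 82.3533
  f3: (p11, p4, p10) → 92.9433
  f4: (p11, p2, p10) → 66.5656
  f5: (p11, p2, p9) → 22.2170
  f6: (p6, p0, p9) → 90.5962
  f7: (p6, p4, p13) → 34.7815
  f8: (p6, p0, p4) → 57.9970
  f9: (p3, p2, p13) → 25.3634
  f10: (p3, p2, p9) → 48.4093
  f11: (p3, p6, p13) → 22.7625
  f12: (p3, p6, p9) → 75.9204
  f13: (p1, p0, p4) → 11.1880
  f14: (p1, p11, p4) → 34.6378
  f15: (p7, p1, p0) → 5.5233
  f16: (p7, p1, p11) → 26.7708
  f17: (p7, p0, p9) → 6.0596
  f18: (p7, p11, p9) → 22.9959
Σ area = 799.311

Check V−E+F: 11 − 27 + 18 = 2.


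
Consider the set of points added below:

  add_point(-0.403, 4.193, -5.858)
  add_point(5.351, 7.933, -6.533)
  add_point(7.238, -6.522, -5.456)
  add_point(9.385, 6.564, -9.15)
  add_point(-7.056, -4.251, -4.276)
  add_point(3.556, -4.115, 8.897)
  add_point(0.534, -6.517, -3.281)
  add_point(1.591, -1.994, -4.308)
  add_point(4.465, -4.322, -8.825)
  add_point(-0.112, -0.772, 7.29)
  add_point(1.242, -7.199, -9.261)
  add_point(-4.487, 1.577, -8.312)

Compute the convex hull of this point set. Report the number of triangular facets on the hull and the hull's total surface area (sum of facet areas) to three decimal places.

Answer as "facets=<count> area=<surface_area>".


Hull vertices (11/12): indices [0, 1, 2, 3, 4, 5, 6, 8, 9, 10, 11].

Facet areas (half cross-product norm):
  f1: (p2, p5, p3) → 102.2733
  f2: (p11, p10, p4) → 36.1712
  f3: (p11, p10, p3) → 75.5141
  f4: (p6, p10, p4) → 24.1856
  f5: (p6, p5, p4) → 48.7974
  f6: (p6, p2, p10) → 19.4235
  f7: (p6, p2, p5) → 44.9116
  f8: (p8, p10, p3) → 10.9609
  f9: (p8, p2, p3) → 28.6376
  f10: (p8, p2, p10) → 10.4119
  f11: (p1, p5, p3) → 46.6129
  f12: (p1, p11, p3) → 26.5280
  f13: (p9, p1, p5) → 42.1177
  f14: (p9, p5, p4) → 32.5203
  f15: (p9, p11, p4) → 52.3494
  f16: (p0, p1, p11) → 10.0579
  f17: (p0, p9, p11) → 36.8082
  f18: (p0, p9, p1) → 46.7237
Σ area = 695.005

Euler characteristic 11−27+18 = 2 ✓

facets=18 area=695.005


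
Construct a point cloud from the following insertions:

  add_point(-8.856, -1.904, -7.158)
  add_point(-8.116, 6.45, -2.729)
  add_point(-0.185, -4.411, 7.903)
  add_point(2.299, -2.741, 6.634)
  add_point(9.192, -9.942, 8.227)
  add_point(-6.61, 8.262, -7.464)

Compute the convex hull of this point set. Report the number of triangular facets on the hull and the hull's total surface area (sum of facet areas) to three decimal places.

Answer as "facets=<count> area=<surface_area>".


Points on the hull: [0, 1, 2, 3, 4, 5] (6 of 6).

Area of each hull facet:
  f1: (p5, p4, p0) → 128.3736
  f2: (p1, p5, p0) → 24.9693
  f3: (p2, p4, p0) → 81.4891
  f4: (p2, p1, p0) → 79.0734
  f5: (p3, p2, p4) → 16.3374
  f6: (p3, p2, p1) → 27.2217
  f7: (p3, p5, p4) → 59.3251
  f8: (p3, p1, p5) → 38.0685
Σ area = 454.858

Check V−E+F: 6 − 12 + 8 = 2.

facets=8 area=454.858


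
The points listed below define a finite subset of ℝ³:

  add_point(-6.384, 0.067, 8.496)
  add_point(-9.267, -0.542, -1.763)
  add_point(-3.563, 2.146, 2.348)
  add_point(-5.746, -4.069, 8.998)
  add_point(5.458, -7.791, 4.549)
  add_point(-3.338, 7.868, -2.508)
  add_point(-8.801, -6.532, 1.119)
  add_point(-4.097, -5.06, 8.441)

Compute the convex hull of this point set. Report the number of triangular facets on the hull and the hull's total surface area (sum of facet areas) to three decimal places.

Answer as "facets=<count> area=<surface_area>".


Points on the hull: [0, 1, 3, 4, 5, 6, 7] (7 of 8).

Facet areas (half cross-product norm):
  f1: (p5, p4, p1) → 90.0603
  f2: (p6, p4, p1) → 47.5430
  f3: (p0, p5, p1) → 54.5754
  f4: (p0, p6, p1) → 32.8467
  f5: (p0, p6, p3) → 18.4262
  f6: (p0, p5, p4) → 101.5761
  f7: (p7, p6, p4) → 46.6887
  f8: (p7, p6, p3) → 8.7692
  f9: (p7, p0, p4) → 23.9233
  f10: (p7, p0, p3) → 3.4474
Σ area = 427.856

Euler characteristic 7−15+10 = 2 ✓

facets=10 area=427.856


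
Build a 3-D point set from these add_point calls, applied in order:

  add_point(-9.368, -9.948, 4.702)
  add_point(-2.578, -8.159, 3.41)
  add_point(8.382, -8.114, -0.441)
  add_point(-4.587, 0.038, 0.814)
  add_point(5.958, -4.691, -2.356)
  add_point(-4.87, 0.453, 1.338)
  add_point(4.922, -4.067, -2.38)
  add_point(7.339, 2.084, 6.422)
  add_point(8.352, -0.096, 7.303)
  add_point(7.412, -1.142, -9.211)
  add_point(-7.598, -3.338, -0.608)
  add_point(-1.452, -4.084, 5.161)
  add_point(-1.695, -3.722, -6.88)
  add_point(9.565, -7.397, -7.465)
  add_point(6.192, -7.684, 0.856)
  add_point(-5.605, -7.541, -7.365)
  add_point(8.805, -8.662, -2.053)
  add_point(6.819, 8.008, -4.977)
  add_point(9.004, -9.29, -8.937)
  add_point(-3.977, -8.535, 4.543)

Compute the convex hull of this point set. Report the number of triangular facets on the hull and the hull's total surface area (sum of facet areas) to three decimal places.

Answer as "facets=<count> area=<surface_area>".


facets=22 area=931.048

13 of the 20 inputs are extreme points: [0, 2, 5, 7, 8, 9, 10, 13, 15, 16, 17, 18, 19].

Triangle areas on the boundary:
  f1: (p8, p17, p13) → 106.3395
  f2: (p7, p8, p0) → 26.1592
  f3: (p7, p8, p17) → 11.5328
  f4: (p5, p7, p0) → 73.8423
  f5: (p5, p7, p17) → 81.1890
  f6: (p9, p17, p13) → 23.2463
  f7: (p9, p15, p17) → 70.6349
  f8: (p19, p8, p0) → 16.5769
  f9: (p19, p2, p0) → 14.9975
  f10: (p19, p2, p8) → 72.1488
  f11: (p16, p8, p13) → 29.4044
  f12: (p16, p2, p8) → 4.9288
  f13: (p16, p2, p0) → 14.5138
  f14: (p10, p15, p17) → 77.1733
  f15: (p10, p5, p17) → 30.2199
  f16: (p10, p15, p0) → 35.0476
  f17: (p10, p5, p0) → 19.6102
  f18: (p18, p9, p13) → 7.3974
  f19: (p18, p9, p15) → 58.5937
  f20: (p18, p16, p13) → 6.4104
  f21: (p18, p15, p0) → 88.5841
  f22: (p18, p16, p0) → 62.4977
Σ area = 931.048

Euler characteristic 13−33+22 = 2 ✓


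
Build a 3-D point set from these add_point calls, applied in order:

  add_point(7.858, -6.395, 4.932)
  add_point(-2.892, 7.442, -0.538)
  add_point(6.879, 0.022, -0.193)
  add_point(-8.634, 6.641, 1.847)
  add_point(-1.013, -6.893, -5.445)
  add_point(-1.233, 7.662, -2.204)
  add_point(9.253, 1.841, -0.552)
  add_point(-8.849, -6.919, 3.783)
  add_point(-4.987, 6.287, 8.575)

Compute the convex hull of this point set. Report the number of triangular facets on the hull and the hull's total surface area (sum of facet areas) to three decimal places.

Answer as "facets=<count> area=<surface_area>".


8 of the 9 inputs are extreme points: [0, 1, 3, 4, 5, 6, 7, 8].

Area of each hull facet:
  f1: (p5, p8, p6) → 69.2610
  f2: (p4, p5, p6) → 80.5076
  f3: (p0, p8, p7) → 115.8328
  f4: (p0, p8, p6) → 85.7766
  f5: (p0, p4, p7) → 81.6448
  f6: (p0, p4, p6) → 65.1924
  f7: (p3, p8, p7) → 51.7788
  f8: (p3, p4, p7) → 82.3232
  f9: (p3, p4, p5) → 63.3709
  f10: (p1, p5, p8) → 5.8596
  f11: (p1, p3, p8) → 23.9027
  f12: (p1, p3, p5) → 2.8340
Σ area = 728.284

Euler: V−E+F = 8−18+12 = 2.

facets=12 area=728.284


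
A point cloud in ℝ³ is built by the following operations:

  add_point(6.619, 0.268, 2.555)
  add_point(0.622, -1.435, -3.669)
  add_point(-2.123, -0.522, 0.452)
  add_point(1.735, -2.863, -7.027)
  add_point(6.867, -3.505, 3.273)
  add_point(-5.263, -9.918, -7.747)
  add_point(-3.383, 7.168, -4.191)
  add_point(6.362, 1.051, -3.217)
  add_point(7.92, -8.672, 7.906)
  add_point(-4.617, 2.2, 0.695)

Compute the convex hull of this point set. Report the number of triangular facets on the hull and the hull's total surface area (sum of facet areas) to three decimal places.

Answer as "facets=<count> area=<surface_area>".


7 of the 10 inputs are extreme points: [0, 3, 5, 6, 7, 8, 9].

Area of each hull facet:
  f1: (p9, p8, p5) → 130.0011
  f2: (p9, p6, p5) → 51.3643
  f3: (p9, p0, p8) → 56.9228
  f4: (p9, p0, p6) → 40.8013
  f5: (p7, p0, p8) → 23.9121
  f6: (p7, p0, p6) → 33.0371
  f7: (p3, p6, p5) → 54.8129
  f8: (p3, p7, p6) → 39.4162
  f9: (p3, p8, p5) → 85.3107
  f10: (p3, p7, p8) → 52.8582
Σ area = 568.437

Euler characteristic 7−15+10 = 2 ✓

facets=10 area=568.437


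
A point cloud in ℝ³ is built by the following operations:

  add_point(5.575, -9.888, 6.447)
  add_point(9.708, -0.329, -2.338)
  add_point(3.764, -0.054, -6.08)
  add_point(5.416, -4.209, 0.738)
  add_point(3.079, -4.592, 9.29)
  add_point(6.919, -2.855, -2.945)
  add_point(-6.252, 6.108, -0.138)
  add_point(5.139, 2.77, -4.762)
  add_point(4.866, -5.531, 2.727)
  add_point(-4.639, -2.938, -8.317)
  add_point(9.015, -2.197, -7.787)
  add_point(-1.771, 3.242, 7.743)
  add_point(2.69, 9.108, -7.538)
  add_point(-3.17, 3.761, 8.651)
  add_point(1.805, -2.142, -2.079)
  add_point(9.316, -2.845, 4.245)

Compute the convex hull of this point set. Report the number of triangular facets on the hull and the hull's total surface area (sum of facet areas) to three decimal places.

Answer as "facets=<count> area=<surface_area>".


Extreme-point indices: [0, 1, 4, 6, 9, 10, 12, 13, 15] — 9 of 16 on the boundary.

Area of each hull facet:
  f1: (p12, p9, p6) → 69.7548
  f2: (p13, p12, p6) → 53.0956
  f3: (p13, p9, p6) → 54.4831
  f4: (p13, p9, p0) → 138.0114
  f5: (p10, p12, p1) → 36.4810
  f6: (p10, p12, p9) → 79.6472
  f7: (p10, p9, p0) → 110.9020
  f8: (p15, p10, p1) → 13.4372
  f9: (p15, p10, p0) → 47.5608
  f10: (p15, p12, p1) → 36.0138
  f11: (p15, p13, p12) → 121.6999
  f12: (p4, p13, p0) → 17.7548
  f13: (p4, p15, p0) → 24.6399
  f14: (p4, p15, p13) → 41.5781
Σ area = 845.060

Euler characteristic 9−21+14 = 2 ✓

facets=14 area=845.060


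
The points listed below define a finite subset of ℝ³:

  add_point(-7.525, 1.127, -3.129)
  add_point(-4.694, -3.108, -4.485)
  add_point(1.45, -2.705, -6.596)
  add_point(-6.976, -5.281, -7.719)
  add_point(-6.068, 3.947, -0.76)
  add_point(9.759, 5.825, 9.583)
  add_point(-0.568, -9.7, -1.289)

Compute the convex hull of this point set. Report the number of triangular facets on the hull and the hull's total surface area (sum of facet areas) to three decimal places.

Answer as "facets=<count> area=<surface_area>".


Hull vertices (6/7): indices [0, 2, 3, 4, 5, 6].

Triangle areas on the boundary:
  f1: (p3, p6, p0) → 39.8704
  f2: (p2, p3, p0) → 34.0416
  f3: (p2, p6, p5) → 90.3697
  f4: (p2, p3, p6) → 37.2791
  f5: (p4, p6, p0) → 24.4650
  f6: (p4, p6, p5) → 137.0434
  f7: (p4, p2, p0) → 20.2931
  f8: (p4, p2, p5) → 107.8709
Σ area = 491.233

Check V−E+F: 6 − 12 + 8 = 2.

facets=8 area=491.233


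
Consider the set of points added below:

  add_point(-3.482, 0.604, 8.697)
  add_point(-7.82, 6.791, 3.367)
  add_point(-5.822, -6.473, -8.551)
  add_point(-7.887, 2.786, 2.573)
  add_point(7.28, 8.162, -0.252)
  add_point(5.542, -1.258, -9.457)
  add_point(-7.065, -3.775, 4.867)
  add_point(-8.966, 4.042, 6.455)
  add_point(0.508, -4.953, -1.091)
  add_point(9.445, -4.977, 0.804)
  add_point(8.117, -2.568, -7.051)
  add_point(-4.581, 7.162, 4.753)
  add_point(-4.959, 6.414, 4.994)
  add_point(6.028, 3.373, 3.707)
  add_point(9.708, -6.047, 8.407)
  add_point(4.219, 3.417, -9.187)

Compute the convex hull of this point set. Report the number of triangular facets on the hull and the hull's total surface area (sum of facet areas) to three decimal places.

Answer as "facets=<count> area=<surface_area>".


13 of the 16 inputs are extreme points: [0, 1, 2, 4, 5, 6, 7, 9, 10, 11, 13, 14, 15].

Triangle areas on the boundary:
  f1: (p6, p2, p7) → 51.7109
  f2: (p6, p2, p14) → 118.3799
  f3: (p9, p4, p14) → 50.0447
  f4: (p9, p10, p4) → 51.2985
  f5: (p9, p2, p14) → 58.4068
  f6: (p9, p10, p2) → 59.6539
  f7: (p5, p10, p2) → 21.2804
  f8: (p0, p11, p7) → 18.7385
  f9: (p0, p6, p7) → 22.4535
  f10: (p0, p6, p14) → 49.7513
  f11: (p13, p4, p14) → 19.3800
  f12: (p13, p11, p4) → 35.8540
  f13: (p13, p0, p14) → 61.4143
  f14: (p13, p0, p11) → 40.6266
  f15: (p15, p5, p2) → 30.1599
  f16: (p15, p10, p4) → 39.3769
  f17: (p15, p5, p10) → 7.9974
  f18: (p1, p15, p2) → 115.5020
  f19: (p1, p2, p7) → 38.4681
  f20: (p1, p11, p7) → 7.5958
  f21: (p1, p11, p4) → 16.4159
  f22: (p1, p15, p4) → 81.7473
Σ area = 996.257

Euler characteristic 13−33+22 = 2 ✓

facets=22 area=996.257
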